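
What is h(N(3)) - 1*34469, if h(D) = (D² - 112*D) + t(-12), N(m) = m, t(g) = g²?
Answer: -34652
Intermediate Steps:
h(D) = 144 + D² - 112*D (h(D) = (D² - 112*D) + (-12)² = (D² - 112*D) + 144 = 144 + D² - 112*D)
h(N(3)) - 1*34469 = (144 + 3² - 112*3) - 1*34469 = (144 + 9 - 336) - 34469 = -183 - 34469 = -34652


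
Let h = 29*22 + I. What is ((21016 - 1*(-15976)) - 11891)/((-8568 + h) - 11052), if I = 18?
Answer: -25101/18964 ≈ -1.3236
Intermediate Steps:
h = 656 (h = 29*22 + 18 = 638 + 18 = 656)
((21016 - 1*(-15976)) - 11891)/((-8568 + h) - 11052) = ((21016 - 1*(-15976)) - 11891)/((-8568 + 656) - 11052) = ((21016 + 15976) - 11891)/(-7912 - 11052) = (36992 - 11891)/(-18964) = 25101*(-1/18964) = -25101/18964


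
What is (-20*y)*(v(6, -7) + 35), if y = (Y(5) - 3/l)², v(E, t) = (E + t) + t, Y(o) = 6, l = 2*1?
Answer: -10935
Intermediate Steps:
l = 2
v(E, t) = E + 2*t
y = 81/4 (y = (6 - 3/2)² = (9/2)² = 81/4 ≈ 20.250)
(-20*y)*(v(6, -7) + 35) = (-20*81/4)*((6 + 2*(-7)) + 35) = -405*((6 - 14) + 35) = -405*(-8 + 35) = -405*27 = -10935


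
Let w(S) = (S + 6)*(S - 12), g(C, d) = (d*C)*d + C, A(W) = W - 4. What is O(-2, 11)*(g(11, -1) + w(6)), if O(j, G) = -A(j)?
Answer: -300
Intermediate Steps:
A(W) = -4 + W
g(C, d) = C + C*d**2 (g(C, d) = (C*d)*d + C = C*d**2 + C = C + C*d**2)
w(S) = (-12 + S)*(6 + S) (w(S) = (6 + S)*(-12 + S) = (-12 + S)*(6 + S))
O(j, G) = 4 - j (O(j, G) = -(-4 + j) = 4 - j)
O(-2, 11)*(g(11, -1) + w(6)) = (4 - 1*(-2))*(11*(1 + (-1)**2) + (-72 + 6**2 - 6*6)) = (4 + 2)*(11*(1 + 1) + (-72 + 36 - 36)) = 6*(11*2 - 72) = 6*(22 - 72) = 6*(-50) = -300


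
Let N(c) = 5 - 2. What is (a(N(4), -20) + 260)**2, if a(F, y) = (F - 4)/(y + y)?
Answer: 108180801/1600 ≈ 67613.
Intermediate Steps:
N(c) = 3
a(F, y) = (-4 + F)/(2*y) (a(F, y) = (-4 + F)/((2*y)) = (-4 + F)*(1/(2*y)) = (-4 + F)/(2*y))
(a(N(4), -20) + 260)**2 = ((1/2)*(-4 + 3)/(-20) + 260)**2 = ((1/2)*(-1/20)*(-1) + 260)**2 = (1/40 + 260)**2 = (10401/40)**2 = 108180801/1600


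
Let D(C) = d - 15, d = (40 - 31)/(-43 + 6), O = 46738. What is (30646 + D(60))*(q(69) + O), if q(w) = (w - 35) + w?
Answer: 53086685258/37 ≈ 1.4348e+9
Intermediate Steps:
q(w) = -35 + 2*w (q(w) = (-35 + w) + w = -35 + 2*w)
d = -9/37 (d = 9/(-37) = 9*(-1/37) = -9/37 ≈ -0.24324)
D(C) = -564/37 (D(C) = -9/37 - 15 = -564/37)
(30646 + D(60))*(q(69) + O) = (30646 - 564/37)*((-35 + 2*69) + 46738) = 1133338*((-35 + 138) + 46738)/37 = 1133338*(103 + 46738)/37 = (1133338/37)*46841 = 53086685258/37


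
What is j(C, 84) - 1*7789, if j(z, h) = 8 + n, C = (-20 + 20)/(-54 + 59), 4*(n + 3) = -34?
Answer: -15585/2 ≈ -7792.5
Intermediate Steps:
n = -23/2 (n = -3 + (¼)*(-34) = -3 - 17/2 = -23/2 ≈ -11.500)
C = 0 (C = 0/5 = 0*(⅕) = 0)
j(z, h) = -7/2 (j(z, h) = 8 - 23/2 = -7/2)
j(C, 84) - 1*7789 = -7/2 - 1*7789 = -7/2 - 7789 = -15585/2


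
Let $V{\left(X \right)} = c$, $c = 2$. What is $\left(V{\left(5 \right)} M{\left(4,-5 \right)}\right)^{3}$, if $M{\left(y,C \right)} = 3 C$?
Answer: $-27000$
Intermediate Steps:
$V{\left(X \right)} = 2$
$\left(V{\left(5 \right)} M{\left(4,-5 \right)}\right)^{3} = \left(2 \cdot 3 \left(-5\right)\right)^{3} = \left(2 \left(-15\right)\right)^{3} = \left(-30\right)^{3} = -27000$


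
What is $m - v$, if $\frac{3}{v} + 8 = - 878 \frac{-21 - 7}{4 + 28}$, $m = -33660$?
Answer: $- \frac{102360072}{3041} \approx -33660.0$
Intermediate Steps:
$v = \frac{12}{3041}$ ($v = \frac{3}{-8 - 878 \frac{-21 - 7}{4 + 28}} = \frac{3}{-8 - 878 \left(- \frac{28}{32}\right)} = \frac{3}{-8 - 878 \left(\left(-28\right) \frac{1}{32}\right)} = \frac{3}{-8 - - \frac{3073}{4}} = \frac{3}{-8 + \frac{3073}{4}} = \frac{3}{\frac{3041}{4}} = 3 \cdot \frac{4}{3041} = \frac{12}{3041} \approx 0.0039461$)
$m - v = -33660 - \frac{12}{3041} = - \frac{102360072}{3041}$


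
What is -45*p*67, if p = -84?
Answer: 253260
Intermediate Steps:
-45*p*67 = -45*(-84)*67 = 3780*67 = 253260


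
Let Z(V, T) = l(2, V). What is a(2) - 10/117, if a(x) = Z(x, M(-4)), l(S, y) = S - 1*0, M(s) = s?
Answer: 224/117 ≈ 1.9145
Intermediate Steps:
l(S, y) = S (l(S, y) = S + 0 = S)
Z(V, T) = 2
a(x) = 2
a(2) - 10/117 = 2 - 10/117 = 224/117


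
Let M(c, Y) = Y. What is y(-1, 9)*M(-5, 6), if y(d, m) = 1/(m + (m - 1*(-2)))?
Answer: 3/10 ≈ 0.30000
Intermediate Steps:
y(d, m) = 1/(2 + 2*m) (y(d, m) = 1/(m + (m + 2)) = 1/(m + (2 + m)) = 1/(2 + 2*m))
y(-1, 9)*M(-5, 6) = (1/(2*(1 + 9)))*6 = ((½)/10)*6 = ((½)*(⅒))*6 = (1/20)*6 = 3/10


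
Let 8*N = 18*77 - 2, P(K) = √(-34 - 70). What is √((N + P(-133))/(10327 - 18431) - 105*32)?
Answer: √(-55167195938 - 4052*I*√26)/4052 ≈ 1.0855e-5 - 57.966*I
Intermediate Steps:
P(K) = 2*I*√26 (P(K) = √(-104) = 2*I*√26)
N = 173 (N = (18*77 - 2)/8 = (1386 - 2)/8 = (⅛)*1384 = 173)
√((N + P(-133))/(10327 - 18431) - 105*32) = √((173 + 2*I*√26)/(10327 - 18431) - 105*32) = √((173 + 2*I*√26)/(-8104) - 3360) = √((173 + 2*I*√26)*(-1/8104) - 3360) = √((-173/8104 - I*√26/4052) - 3360) = √(-27229613/8104 - I*√26/4052)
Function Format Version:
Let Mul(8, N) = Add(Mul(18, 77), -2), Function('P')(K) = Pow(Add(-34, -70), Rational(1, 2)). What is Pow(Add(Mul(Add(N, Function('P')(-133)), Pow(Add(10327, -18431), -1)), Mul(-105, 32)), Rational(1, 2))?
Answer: Mul(Rational(1, 4052), Pow(Add(-55167195938, Mul(-4052, I, Pow(26, Rational(1, 2)))), Rational(1, 2))) ≈ Add(1.0855e-5, Mul(-57.966, I))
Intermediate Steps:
Function('P')(K) = Mul(2, I, Pow(26, Rational(1, 2))) (Function('P')(K) = Pow(-104, Rational(1, 2)) = Mul(2, I, Pow(26, Rational(1, 2))))
N = 173 (N = Mul(Rational(1, 8), Add(Mul(18, 77), -2)) = Mul(Rational(1, 8), Add(1386, -2)) = Mul(Rational(1, 8), 1384) = 173)
Pow(Add(Mul(Add(N, Function('P')(-133)), Pow(Add(10327, -18431), -1)), Mul(-105, 32)), Rational(1, 2)) = Pow(Add(Mul(Add(173, Mul(2, I, Pow(26, Rational(1, 2)))), Pow(Add(10327, -18431), -1)), Mul(-105, 32)), Rational(1, 2)) = Pow(Add(Mul(Add(173, Mul(2, I, Pow(26, Rational(1, 2)))), Pow(-8104, -1)), -3360), Rational(1, 2)) = Pow(Add(Mul(Add(173, Mul(2, I, Pow(26, Rational(1, 2)))), Rational(-1, 8104)), -3360), Rational(1, 2)) = Pow(Add(Add(Rational(-173, 8104), Mul(Rational(-1, 4052), I, Pow(26, Rational(1, 2)))), -3360), Rational(1, 2)) = Pow(Add(Rational(-27229613, 8104), Mul(Rational(-1, 4052), I, Pow(26, Rational(1, 2)))), Rational(1, 2))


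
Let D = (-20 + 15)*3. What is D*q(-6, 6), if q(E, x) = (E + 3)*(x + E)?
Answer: 0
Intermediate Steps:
q(E, x) = (3 + E)*(E + x)
D = -15 (D = -5*3 = -15)
D*q(-6, 6) = -15*((-6)² + 3*(-6) + 3*6 - 6*6) = -15*(36 - 18 + 18 - 36) = -15*0 = 0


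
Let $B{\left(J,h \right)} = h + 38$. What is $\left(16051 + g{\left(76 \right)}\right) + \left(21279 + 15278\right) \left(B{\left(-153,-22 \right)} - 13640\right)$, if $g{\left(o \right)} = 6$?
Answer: $-498036511$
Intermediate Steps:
$B{\left(J,h \right)} = 38 + h$
$\left(16051 + g{\left(76 \right)}\right) + \left(21279 + 15278\right) \left(B{\left(-153,-22 \right)} - 13640\right) = \left(16051 + 6\right) + \left(21279 + 15278\right) \left(\left(38 - 22\right) - 13640\right) = 16057 + 36557 \left(16 - 13640\right) = 16057 + 36557 \left(-13624\right) = 16057 - 498052568 = -498036511$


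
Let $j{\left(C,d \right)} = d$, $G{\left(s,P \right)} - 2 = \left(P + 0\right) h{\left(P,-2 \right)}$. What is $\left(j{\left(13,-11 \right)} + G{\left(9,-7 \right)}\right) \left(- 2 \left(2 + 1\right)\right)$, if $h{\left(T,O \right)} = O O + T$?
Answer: $-72$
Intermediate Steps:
$h{\left(T,O \right)} = T + O^{2}$ ($h{\left(T,O \right)} = O^{2} + T = T + O^{2}$)
$G{\left(s,P \right)} = 2 + P \left(4 + P\right)$ ($G{\left(s,P \right)} = 2 + \left(P + 0\right) \left(P + \left(-2\right)^{2}\right) = 2 + P \left(P + 4\right) = 2 + P \left(4 + P\right)$)
$\left(j{\left(13,-11 \right)} + G{\left(9,-7 \right)}\right) \left(- 2 \left(2 + 1\right)\right) = \left(-11 - \left(-2 + 7 \left(4 - 7\right)\right)\right) \left(- 2 \left(2 + 1\right)\right) = \left(-11 + \left(2 - -21\right)\right) \left(\left(-2\right) 3\right) = \left(-11 + \left(2 + 21\right)\right) \left(-6\right) = \left(-11 + 23\right) \left(-6\right) = 12 \left(-6\right) = -72$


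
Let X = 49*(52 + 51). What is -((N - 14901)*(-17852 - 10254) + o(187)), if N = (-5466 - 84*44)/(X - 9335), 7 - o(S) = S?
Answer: -448897076679/1072 ≈ -4.1875e+8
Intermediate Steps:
X = 5047 (X = 49*103 = 5047)
o(S) = 7 - S
N = 4581/2144 (N = (-5466 - 84*44)/(5047 - 9335) = (-5466 - 3696)/(-4288) = -9162*(-1/4288) = 4581/2144 ≈ 2.1367)
-((N - 14901)*(-17852 - 10254) + o(187)) = -((4581/2144 - 14901)*(-17852 - 10254) + (7 - 1*187)) = -(-31943163/2144*(-28106) + (7 - 187)) = -(448897269639/1072 - 180) = -1*448897076679/1072 = -448897076679/1072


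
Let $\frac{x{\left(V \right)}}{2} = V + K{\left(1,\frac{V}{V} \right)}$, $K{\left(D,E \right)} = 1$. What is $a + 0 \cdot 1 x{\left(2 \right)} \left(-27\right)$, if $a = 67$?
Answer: $67$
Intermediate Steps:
$x{\left(V \right)} = 2 + 2 V$ ($x{\left(V \right)} = 2 \left(V + 1\right) = 2 \left(1 + V\right) = 2 + 2 V$)
$a + 0 \cdot 1 x{\left(2 \right)} \left(-27\right) = 67 + 0 \cdot 1 \left(2 + 2 \cdot 2\right) \left(-27\right) = 67 + 0 \left(2 + 4\right) \left(-27\right) = 67 + 0 \cdot 6 \left(-27\right) = 67 + 0 \left(-27\right) = 67 + 0 = 67$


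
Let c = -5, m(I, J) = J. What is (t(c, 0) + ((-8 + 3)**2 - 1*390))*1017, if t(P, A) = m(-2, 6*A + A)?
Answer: -371205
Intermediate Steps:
t(P, A) = 7*A (t(P, A) = 6*A + A = 7*A)
(t(c, 0) + ((-8 + 3)**2 - 1*390))*1017 = (7*0 + ((-8 + 3)**2 - 1*390))*1017 = (0 + ((-5)**2 - 390))*1017 = (0 + (25 - 390))*1017 = (0 - 365)*1017 = -365*1017 = -371205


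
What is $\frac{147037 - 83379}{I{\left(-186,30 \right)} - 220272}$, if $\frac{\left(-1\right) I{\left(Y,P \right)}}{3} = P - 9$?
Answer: $- \frac{63658}{220335} \approx -0.28891$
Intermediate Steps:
$I{\left(Y,P \right)} = 27 - 3 P$ ($I{\left(Y,P \right)} = - 3 \left(P - 9\right) = - 3 \left(-9 + P\right) = 27 - 3 P$)
$\frac{147037 - 83379}{I{\left(-186,30 \right)} - 220272} = \frac{147037 - 83379}{\left(27 - 90\right) - 220272} = \frac{63658}{\left(27 - 90\right) - 220272} = \frac{63658}{-63 - 220272} = \frac{63658}{-220335} = 63658 \left(- \frac{1}{220335}\right) = - \frac{63658}{220335}$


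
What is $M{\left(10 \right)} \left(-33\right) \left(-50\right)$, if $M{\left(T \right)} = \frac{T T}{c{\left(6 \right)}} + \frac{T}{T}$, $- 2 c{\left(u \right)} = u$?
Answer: $-53350$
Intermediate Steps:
$c{\left(u \right)} = - \frac{u}{2}$
$M{\left(T \right)} = 1 - \frac{T^{2}}{3}$ ($M{\left(T \right)} = \frac{T T}{\left(- \frac{1}{2}\right) 6} + \frac{T}{T} = \frac{T^{2}}{-3} + 1 = T^{2} \left(- \frac{1}{3}\right) + 1 = - \frac{T^{2}}{3} + 1 = 1 - \frac{T^{2}}{3}$)
$M{\left(10 \right)} \left(-33\right) \left(-50\right) = \left(1 - \frac{10^{2}}{3}\right) \left(-33\right) \left(-50\right) = \left(1 - \frac{100}{3}\right) \left(-33\right) \left(-50\right) = \left(- \frac{97}{3}\right) \left(-33\right) \left(-50\right) = 1067 \left(-50\right) = -53350$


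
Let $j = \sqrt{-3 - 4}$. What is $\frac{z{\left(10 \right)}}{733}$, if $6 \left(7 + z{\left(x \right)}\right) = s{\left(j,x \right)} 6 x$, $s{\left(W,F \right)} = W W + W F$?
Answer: $- \frac{77}{733} + \frac{100 i \sqrt{7}}{733} \approx -0.10505 + 0.36095 i$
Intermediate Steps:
$j = i \sqrt{7}$ ($j = \sqrt{-7} = i \sqrt{7} \approx 2.6458 i$)
$s{\left(W,F \right)} = W^{2} + F W$
$z{\left(x \right)} = -7 + i x \sqrt{7} \left(x + i \sqrt{7}\right)$ ($z{\left(x \right)} = -7 + \frac{i \sqrt{7} \left(x + i \sqrt{7}\right) 6 x}{6} = -7 + \frac{6 i \sqrt{7} \left(x + i \sqrt{7}\right) x}{6} = -7 + \frac{6 i x \sqrt{7} \left(x + i \sqrt{7}\right)}{6} = -7 + i x \sqrt{7} \left(x + i \sqrt{7}\right)$)
$\frac{z{\left(10 \right)}}{733} = \frac{-7 - 70 + i \sqrt{7} \cdot 10^{2}}{733} = \left(-7 - 70 + i \sqrt{7} \cdot 100\right) \frac{1}{733} = \left(-7 - 70 + 100 i \sqrt{7}\right) \frac{1}{733} = \left(-77 + 100 i \sqrt{7}\right) \frac{1}{733} = - \frac{77}{733} + \frac{100 i \sqrt{7}}{733}$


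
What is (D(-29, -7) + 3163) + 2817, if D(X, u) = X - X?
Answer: 5980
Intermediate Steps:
D(X, u) = 0
(D(-29, -7) + 3163) + 2817 = (0 + 3163) + 2817 = 3163 + 2817 = 5980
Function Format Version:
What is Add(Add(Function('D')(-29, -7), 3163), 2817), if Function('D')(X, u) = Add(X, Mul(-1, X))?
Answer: 5980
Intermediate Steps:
Function('D')(X, u) = 0
Add(Add(Function('D')(-29, -7), 3163), 2817) = Add(Add(0, 3163), 2817) = Add(3163, 2817) = 5980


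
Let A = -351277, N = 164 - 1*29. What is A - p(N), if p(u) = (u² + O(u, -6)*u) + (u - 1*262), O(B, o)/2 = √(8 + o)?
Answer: -369375 - 270*√2 ≈ -3.6976e+5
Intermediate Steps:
N = 135 (N = 164 - 29 = 135)
O(B, o) = 2*√(8 + o)
p(u) = -262 + u + u² + 2*u*√2 (p(u) = (u² + (2*√(8 - 6))*u) + (u - 1*262) = (u² + (2*√2)*u) + (u - 262) = (u² + 2*u*√2) + (-262 + u) = -262 + u + u² + 2*u*√2)
A - p(N) = -351277 - (-262 + 135 + 135² + 2*135*√2) = -351277 - (-262 + 135 + 18225 + 270*√2) = -351277 - (18098 + 270*√2) = -351277 + (-18098 - 270*√2) = -369375 - 270*√2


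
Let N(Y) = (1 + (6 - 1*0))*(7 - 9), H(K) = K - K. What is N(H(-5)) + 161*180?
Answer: 28966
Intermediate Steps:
H(K) = 0
N(Y) = -14 (N(Y) = (1 + (6 + 0))*(-2) = (1 + 6)*(-2) = 7*(-2) = -14)
N(H(-5)) + 161*180 = -14 + 161*180 = -14 + 28980 = 28966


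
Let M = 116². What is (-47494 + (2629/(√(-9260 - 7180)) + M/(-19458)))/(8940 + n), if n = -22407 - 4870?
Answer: 462075854/178400673 + 239*I*√4110/13702740 ≈ 2.5901 + 0.0011182*I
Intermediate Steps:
M = 13456
n = -27277
(-47494 + (2629/(√(-9260 - 7180)) + M/(-19458)))/(8940 + n) = (-47494 + (2629/(√(-9260 - 7180)) + 13456/(-19458)))/(8940 - 27277) = (-47494 + (2629/(√(-16440)) + 13456*(-1/19458)))/(-18337) = (-47494 + (2629/((2*I*√4110)) - 6728/9729))*(-1/18337) = (-47494 + (2629*(-I*√4110/8220) - 6728/9729))*(-1/18337) = (-47494 + (-2629*I*√4110/8220 - 6728/9729))*(-1/18337) = (-47494 + (-6728/9729 - 2629*I*√4110/8220))*(-1/18337) = (-462075854/9729 - 2629*I*√4110/8220)*(-1/18337) = 462075854/178400673 + 239*I*√4110/13702740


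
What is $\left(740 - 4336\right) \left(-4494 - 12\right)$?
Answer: $16203576$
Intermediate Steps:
$\left(740 - 4336\right) \left(-4494 - 12\right) = \left(-3596\right) \left(-4506\right) = 16203576$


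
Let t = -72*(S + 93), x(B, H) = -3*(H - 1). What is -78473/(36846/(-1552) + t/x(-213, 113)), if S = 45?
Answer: -426265336/31671 ≈ -13459.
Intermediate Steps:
x(B, H) = 3 - 3*H (x(B, H) = -3*(-1 + H) = 3 - 3*H)
t = -9936 (t = -72*(45 + 93) = -72*138 = -9936)
-78473/(36846/(-1552) + t/x(-213, 113)) = -78473/(36846/(-1552) - 9936/(3 - 3*113)) = -78473/(36846*(-1/1552) - 9936/(3 - 339)) = -78473/(-18423/776 - 9936/(-336)) = -78473/(-18423/776 - 9936*(-1/336)) = -78473/(-18423/776 + 207/7) = -78473/31671/5432 = -78473*5432/31671 = -426265336/31671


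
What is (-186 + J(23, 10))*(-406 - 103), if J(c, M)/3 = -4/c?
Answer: 2183610/23 ≈ 94940.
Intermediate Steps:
J(c, M) = -12/c (J(c, M) = 3*(-4/c) = -12/c)
(-186 + J(23, 10))*(-406 - 103) = (-186 - 12/23)*(-406 - 103) = (-186 - 12*1/23)*(-509) = (-186 - 12/23)*(-509) = -4290/23*(-509) = 2183610/23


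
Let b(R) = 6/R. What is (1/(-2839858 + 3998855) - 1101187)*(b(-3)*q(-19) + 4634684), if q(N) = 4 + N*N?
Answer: -5914187729483937852/1158997 ≈ -5.1028e+12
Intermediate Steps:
q(N) = 4 + N**2
(1/(-2839858 + 3998855) - 1101187)*(b(-3)*q(-19) + 4634684) = (1/(-2839858 + 3998855) - 1101187)*((6/(-3))*(4 + (-19)**2) + 4634684) = (1/1158997 - 1101187)*((6*(-1/3))*(4 + 361) + 4634684) = (1/1158997 - 1101187)*(-2*365 + 4634684) = -1276272429438*(-730 + 4634684)/1158997 = -1276272429438/1158997*4633954 = -5914187729483937852/1158997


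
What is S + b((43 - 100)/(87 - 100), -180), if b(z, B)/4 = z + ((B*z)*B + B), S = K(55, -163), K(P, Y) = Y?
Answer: 7375949/13 ≈ 5.6738e+5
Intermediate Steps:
S = -163
b(z, B) = 4*B + 4*z + 4*z*B**2 (b(z, B) = 4*(z + ((B*z)*B + B)) = 4*(z + (z*B**2 + B)) = 4*(z + (B + z*B**2)) = 4*(B + z + z*B**2) = 4*B + 4*z + 4*z*B**2)
S + b((43 - 100)/(87 - 100), -180) = -163 + (4*(-180) + 4*((43 - 100)/(87 - 100)) + 4*((43 - 100)/(87 - 100))*(-180)**2) = -163 + (-720 + 4*(-57/(-13)) + 4*(-57/(-13))*32400) = -163 + (-720 + 4*(-57*(-1/13)) + 4*(-57*(-1/13))*32400) = -163 + (-720 + 4*(57/13) + 4*(57/13)*32400) = -163 + (-720 + 228/13 + 7387200/13) = -163 + 7378068/13 = 7375949/13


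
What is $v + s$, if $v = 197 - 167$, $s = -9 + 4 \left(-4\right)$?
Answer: $5$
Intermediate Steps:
$s = -25$ ($s = -9 - 16 = -25$)
$v = 30$ ($v = 197 - 167 = 30$)
$v + s = 30 - 25 = 5$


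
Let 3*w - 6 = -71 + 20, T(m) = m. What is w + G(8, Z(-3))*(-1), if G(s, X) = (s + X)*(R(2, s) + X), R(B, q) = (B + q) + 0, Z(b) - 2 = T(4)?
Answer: -239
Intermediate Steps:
Z(b) = 6 (Z(b) = 2 + 4 = 6)
R(B, q) = B + q
w = -15 (w = 2 + (-71 + 20)/3 = 2 + (⅓)*(-51) = 2 - 17 = -15)
G(s, X) = (X + s)*(2 + X + s) (G(s, X) = (s + X)*((2 + s) + X) = (X + s)*(2 + X + s))
w + G(8, Z(-3))*(-1) = -15 + (6² + 6*8 + 6*(2 + 8) + 8*(2 + 8))*(-1) = -15 + (36 + 48 + 6*10 + 8*10)*(-1) = -15 + (36 + 48 + 60 + 80)*(-1) = -15 + 224*(-1) = -15 - 224 = -239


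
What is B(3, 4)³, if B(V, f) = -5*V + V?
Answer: -1728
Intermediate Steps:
B(V, f) = -4*V
B(3, 4)³ = (-4*3)³ = (-12)³ = -1728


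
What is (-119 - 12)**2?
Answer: 17161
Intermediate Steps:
(-119 - 12)**2 = (-131)**2 = 17161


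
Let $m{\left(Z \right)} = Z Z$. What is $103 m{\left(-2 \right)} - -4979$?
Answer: $5391$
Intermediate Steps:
$m{\left(Z \right)} = Z^{2}$
$103 m{\left(-2 \right)} - -4979 = 103 \left(-2\right)^{2} - -4979 = 103 \cdot 4 + 4979 = 412 + 4979 = 5391$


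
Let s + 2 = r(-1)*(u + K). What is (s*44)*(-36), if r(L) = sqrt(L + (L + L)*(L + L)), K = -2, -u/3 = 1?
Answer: 3168 + 7920*sqrt(3) ≈ 16886.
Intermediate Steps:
u = -3 (u = -3*1 = -3)
r(L) = sqrt(L + 4*L**2) (r(L) = sqrt(L + (2*L)*(2*L)) = sqrt(L + 4*L**2))
s = -2 - 5*sqrt(3) (s = -2 + sqrt(-(1 + 4*(-1)))*(-3 - 2) = -2 + sqrt(-(1 - 4))*(-5) = -2 + sqrt(-1*(-3))*(-5) = -2 + sqrt(3)*(-5) = -2 - 5*sqrt(3) ≈ -10.660)
(s*44)*(-36) = ((-2 - 5*sqrt(3))*44)*(-36) = (-88 - 220*sqrt(3))*(-36) = 3168 + 7920*sqrt(3)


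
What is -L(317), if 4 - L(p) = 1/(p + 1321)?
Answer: -6551/1638 ≈ -3.9994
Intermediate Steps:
L(p) = 4 - 1/(1321 + p) (L(p) = 4 - 1/(p + 1321) = 4 - 1/(1321 + p))
-L(317) = -(5283 + 4*317)/(1321 + 317) = -(5283 + 1268)/1638 = -6551/1638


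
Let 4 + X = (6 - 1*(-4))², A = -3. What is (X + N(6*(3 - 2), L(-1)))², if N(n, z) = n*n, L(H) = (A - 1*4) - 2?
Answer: 17424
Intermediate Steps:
L(H) = -9 (L(H) = (-3 - 1*4) - 2 = (-3 - 4) - 2 = -7 - 2 = -9)
N(n, z) = n²
X = 96 (X = -4 + (6 - 1*(-4))² = -4 + (6 + 4)² = -4 + 10² = -4 + 100 = 96)
(X + N(6*(3 - 2), L(-1)))² = (96 + (6*(3 - 2))²)² = (96 + (6*1)²)² = (96 + 6²)² = (96 + 36)² = 132² = 17424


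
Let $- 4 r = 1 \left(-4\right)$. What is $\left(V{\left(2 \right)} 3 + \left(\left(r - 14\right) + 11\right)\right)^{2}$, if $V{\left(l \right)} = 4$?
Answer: $100$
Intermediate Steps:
$r = 1$ ($r = - \frac{1 \left(-4\right)}{4} = \left(- \frac{1}{4}\right) \left(-4\right) = 1$)
$\left(V{\left(2 \right)} 3 + \left(\left(r - 14\right) + 11\right)\right)^{2} = \left(4 \cdot 3 + \left(\left(1 - 14\right) + 11\right)\right)^{2} = \left(12 + \left(-13 + 11\right)\right)^{2} = \left(12 - 2\right)^{2} = 10^{2} = 100$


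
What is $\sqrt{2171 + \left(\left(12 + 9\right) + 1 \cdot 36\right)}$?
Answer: $2 \sqrt{557} \approx 47.202$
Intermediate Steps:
$\sqrt{2171 + \left(\left(12 + 9\right) + 1 \cdot 36\right)} = \sqrt{2171 + \left(21 + 36\right)} = \sqrt{2171 + 57} = \sqrt{2228} = 2 \sqrt{557}$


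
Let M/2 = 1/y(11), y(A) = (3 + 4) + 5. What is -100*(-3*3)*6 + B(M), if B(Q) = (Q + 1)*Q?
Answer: 194407/36 ≈ 5400.2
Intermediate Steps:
y(A) = 12 (y(A) = 7 + 5 = 12)
M = ⅙ (M = 2/12 = 2*(1/12) = ⅙ ≈ 0.16667)
B(Q) = Q*(1 + Q) (B(Q) = (1 + Q)*Q = Q*(1 + Q))
-100*(-3*3)*6 + B(M) = -100*(-3*3)*6 + (1 + ⅙)/6 = -(-900)*6 + (⅙)*(7/6) = -100*(-54) + 7/36 = 5400 + 7/36 = 194407/36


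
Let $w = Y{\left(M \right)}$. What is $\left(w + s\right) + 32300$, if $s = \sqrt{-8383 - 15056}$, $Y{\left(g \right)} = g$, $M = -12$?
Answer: $32288 + i \sqrt{23439} \approx 32288.0 + 153.1 i$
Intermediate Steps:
$w = -12$
$s = i \sqrt{23439}$ ($s = \sqrt{-23439} = i \sqrt{23439} \approx 153.1 i$)
$\left(w + s\right) + 32300 = \left(-12 + i \sqrt{23439}\right) + 32300 = 32288 + i \sqrt{23439}$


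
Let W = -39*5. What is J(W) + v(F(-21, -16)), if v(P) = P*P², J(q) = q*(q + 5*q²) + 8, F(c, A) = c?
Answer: -37045603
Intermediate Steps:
W = -195
J(q) = 8 + q*(q + 5*q²)
v(P) = P³
J(W) + v(F(-21, -16)) = (8 + (-195)² + 5*(-195)³) + (-21)³ = (8 + 38025 + 5*(-7414875)) - 9261 = (8 + 38025 - 37074375) - 9261 = -37036342 - 9261 = -37045603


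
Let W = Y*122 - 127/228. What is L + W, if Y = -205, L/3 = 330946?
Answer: 220664657/228 ≈ 9.6783e+5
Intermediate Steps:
L = 992838 (L = 3*330946 = 992838)
W = -5702407/228 (W = -205*122 - 127/228 = -25010 - 127*1/228 = -25010 - 127/228 = -5702407/228 ≈ -25011.)
L + W = 992838 - 5702407/228 = 220664657/228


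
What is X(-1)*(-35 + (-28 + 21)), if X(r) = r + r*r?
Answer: 0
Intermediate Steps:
X(r) = r + r²
X(-1)*(-35 + (-28 + 21)) = (-(1 - 1))*(-35 + (-28 + 21)) = (-1*0)*(-35 - 7) = 0*(-42) = 0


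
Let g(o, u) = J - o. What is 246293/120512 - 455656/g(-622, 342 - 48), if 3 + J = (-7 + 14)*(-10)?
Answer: -54776801015/66161088 ≈ -827.93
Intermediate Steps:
J = -73 (J = -3 + (-7 + 14)*(-10) = -3 + 7*(-10) = -3 - 70 = -73)
g(o, u) = -73 - o
246293/120512 - 455656/g(-622, 342 - 48) = 246293/120512 - 455656/(-73 - 1*(-622)) = 246293*(1/120512) - 455656/(-73 + 622) = 246293/120512 - 455656/549 = -54776801015/66161088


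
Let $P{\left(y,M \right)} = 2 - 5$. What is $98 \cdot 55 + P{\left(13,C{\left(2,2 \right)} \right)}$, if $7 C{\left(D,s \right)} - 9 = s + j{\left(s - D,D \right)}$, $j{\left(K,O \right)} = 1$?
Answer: $5387$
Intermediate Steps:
$C{\left(D,s \right)} = \frac{10}{7} + \frac{s}{7}$ ($C{\left(D,s \right)} = \frac{9}{7} + \frac{s + 1}{7} = \frac{9}{7} + \frac{1 + s}{7} = \frac{9}{7} + \left(\frac{1}{7} + \frac{s}{7}\right) = \frac{10}{7} + \frac{s}{7}$)
$P{\left(y,M \right)} = -3$
$98 \cdot 55 + P{\left(13,C{\left(2,2 \right)} \right)} = 98 \cdot 55 - 3 = 5390 - 3 = 5387$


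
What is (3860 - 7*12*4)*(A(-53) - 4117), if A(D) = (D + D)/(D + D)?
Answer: -14504784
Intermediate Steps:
A(D) = 1 (A(D) = (2*D)/((2*D)) = (2*D)*(1/(2*D)) = 1)
(3860 - 7*12*4)*(A(-53) - 4117) = (3860 - 7*12*4)*(1 - 4117) = (3860 - 84*4)*(-4116) = (3860 - 336)*(-4116) = 3524*(-4116) = -14504784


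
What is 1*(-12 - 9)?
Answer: -21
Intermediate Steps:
1*(-12 - 9) = 1*(-21) = -21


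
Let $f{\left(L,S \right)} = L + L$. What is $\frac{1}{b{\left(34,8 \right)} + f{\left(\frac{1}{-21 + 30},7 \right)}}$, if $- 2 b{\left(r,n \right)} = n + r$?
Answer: $- \frac{9}{187} \approx -0.048128$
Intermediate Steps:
$b{\left(r,n \right)} = - \frac{n}{2} - \frac{r}{2}$ ($b{\left(r,n \right)} = - \frac{n + r}{2} = - \frac{n}{2} - \frac{r}{2}$)
$f{\left(L,S \right)} = 2 L$
$\frac{1}{b{\left(34,8 \right)} + f{\left(\frac{1}{-21 + 30},7 \right)}} = \frac{1}{\left(\left(- \frac{1}{2}\right) 8 - 17\right) + \frac{2}{-21 + 30}} = \frac{1}{\left(-4 - 17\right) + \frac{2}{9}} = \frac{1}{-21 + 2 \cdot \frac{1}{9}} = \frac{1}{-21 + \frac{2}{9}} = \frac{1}{- \frac{187}{9}} = - \frac{9}{187}$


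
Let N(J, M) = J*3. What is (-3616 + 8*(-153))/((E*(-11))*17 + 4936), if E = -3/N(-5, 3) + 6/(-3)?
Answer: -24200/26363 ≈ -0.91795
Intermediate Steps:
N(J, M) = 3*J
E = -9/5 (E = -3/(3*(-5)) + 6/(-3) = -3/(-15) + 6*(-⅓) = -3*(-1/15) - 2 = ⅕ - 2 = -9/5 ≈ -1.8000)
(-3616 + 8*(-153))/((E*(-11))*17 + 4936) = (-3616 + 8*(-153))/(-9/5*(-11)*17 + 4936) = (-3616 - 1224)/((99/5)*17 + 4936) = -4840/(1683/5 + 4936) = -4840/26363/5 = -4840*5/26363 = -24200/26363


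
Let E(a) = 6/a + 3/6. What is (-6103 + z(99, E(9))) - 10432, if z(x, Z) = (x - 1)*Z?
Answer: -49262/3 ≈ -16421.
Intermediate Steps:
E(a) = ½ + 6/a (E(a) = 6/a + 3*(⅙) = 6/a + ½ = ½ + 6/a)
z(x, Z) = Z*(-1 + x) (z(x, Z) = (-1 + x)*Z = Z*(-1 + x))
(-6103 + z(99, E(9))) - 10432 = (-6103 + ((½)*(12 + 9)/9)*(-1 + 99)) - 10432 = (-6103 + ((½)*(⅑)*21)*98) - 10432 = (-6103 + (7/6)*98) - 10432 = (-6103 + 343/3) - 10432 = -17966/3 - 10432 = -49262/3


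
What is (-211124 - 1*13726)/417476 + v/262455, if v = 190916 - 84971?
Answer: -492783731/3652288786 ≈ -0.13492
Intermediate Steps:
v = 105945
(-211124 - 1*13726)/417476 + v/262455 = (-211124 - 1*13726)/417476 + 105945/262455 = (-211124 - 13726)*(1/417476) + 105945*(1/262455) = -224850*1/417476 + 7063/17497 = -112425/208738 + 7063/17497 = -492783731/3652288786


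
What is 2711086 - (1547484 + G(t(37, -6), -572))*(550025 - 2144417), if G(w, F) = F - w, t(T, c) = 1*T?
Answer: 2466327836086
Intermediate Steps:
t(T, c) = T
2711086 - (1547484 + G(t(37, -6), -572))*(550025 - 2144417) = 2711086 - (1547484 + (-572 - 1*37))*(550025 - 2144417) = 2711086 - (1547484 + (-572 - 37))*(-1594392) = 2711086 - (1547484 - 609)*(-1594392) = 2711086 - 1546875*(-1594392) = 2711086 - 1*(-2466325125000) = 2711086 + 2466325125000 = 2466327836086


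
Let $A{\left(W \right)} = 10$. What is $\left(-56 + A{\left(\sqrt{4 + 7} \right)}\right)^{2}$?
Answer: $2116$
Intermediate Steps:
$\left(-56 + A{\left(\sqrt{4 + 7} \right)}\right)^{2} = \left(-56 + 10\right)^{2} = \left(-46\right)^{2} = 2116$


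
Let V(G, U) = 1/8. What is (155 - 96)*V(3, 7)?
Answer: 59/8 ≈ 7.3750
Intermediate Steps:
V(G, U) = 1/8
(155 - 96)*V(3, 7) = (155 - 96)*(1/8) = 59*(1/8) = 59/8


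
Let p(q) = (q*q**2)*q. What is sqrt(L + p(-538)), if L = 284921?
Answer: sqrt(83778114057) ≈ 2.8944e+5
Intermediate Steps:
p(q) = q**4 (p(q) = q**3*q = q**4)
sqrt(L + p(-538)) = sqrt(284921 + (-538)**4) = sqrt(284921 + 83777829136) = sqrt(83778114057)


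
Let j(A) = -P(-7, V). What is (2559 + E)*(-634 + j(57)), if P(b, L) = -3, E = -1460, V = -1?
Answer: -693469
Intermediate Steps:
j(A) = 3 (j(A) = -1*(-3) = 3)
(2559 + E)*(-634 + j(57)) = (2559 - 1460)*(-634 + 3) = 1099*(-631) = -693469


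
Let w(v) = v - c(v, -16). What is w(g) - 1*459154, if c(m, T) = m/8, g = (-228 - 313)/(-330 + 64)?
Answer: -139582275/304 ≈ -4.5915e+5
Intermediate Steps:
g = 541/266 (g = -541/(-266) = -541*(-1/266) = 541/266 ≈ 2.0338)
c(m, T) = m/8 (c(m, T) = m*(⅛) = m/8)
w(v) = 7*v/8 (w(v) = v - v/8 = 7*v/8)
w(g) - 1*459154 = (7/8)*(541/266) - 1*459154 = 541/304 - 459154 = -139582275/304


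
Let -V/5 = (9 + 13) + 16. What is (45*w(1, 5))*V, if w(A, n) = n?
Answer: -42750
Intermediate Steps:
V = -190 (V = -5*((9 + 13) + 16) = -5*(22 + 16) = -5*38 = -190)
(45*w(1, 5))*V = (45*5)*(-190) = 225*(-190) = -42750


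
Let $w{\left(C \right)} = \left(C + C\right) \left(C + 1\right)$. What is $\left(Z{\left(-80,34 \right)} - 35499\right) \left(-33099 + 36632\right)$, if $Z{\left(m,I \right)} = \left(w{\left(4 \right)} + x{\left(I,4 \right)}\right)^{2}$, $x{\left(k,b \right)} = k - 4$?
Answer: $-108106267$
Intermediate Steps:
$w{\left(C \right)} = 2 C \left(1 + C\right)$
$x{\left(k,b \right)} = -4 + k$
$Z{\left(m,I \right)} = \left(36 + I\right)^{2}$ ($Z{\left(m,I \right)} = \left(2 \cdot 4 \left(1 + 4\right) + \left(-4 + I\right)\right)^{2} = \left(2 \cdot 4 \cdot 5 + \left(-4 + I\right)\right)^{2} = \left(40 + \left(-4 + I\right)\right)^{2} = \left(36 + I\right)^{2}$)
$\left(Z{\left(-80,34 \right)} - 35499\right) \left(-33099 + 36632\right) = \left(\left(36 + 34\right)^{2} - 35499\right) \left(-33099 + 36632\right) = \left(70^{2} - 35499\right) 3533 = \left(4900 - 35499\right) 3533 = \left(-30599\right) 3533 = -108106267$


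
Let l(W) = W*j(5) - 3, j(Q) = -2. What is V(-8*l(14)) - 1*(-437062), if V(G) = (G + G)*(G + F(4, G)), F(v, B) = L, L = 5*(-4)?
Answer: 550150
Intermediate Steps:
L = -20
l(W) = -3 - 2*W (l(W) = W*(-2) - 3 = -2*W - 3 = -3 - 2*W)
F(v, B) = -20
V(G) = 2*G*(-20 + G) (V(G) = (G + G)*(G - 20) = (2*G)*(-20 + G) = 2*G*(-20 + G))
V(-8*l(14)) - 1*(-437062) = 2*(-8*(-3 - 2*14))*(-20 - 8*(-3 - 2*14)) - 1*(-437062) = 2*(-8*(-3 - 28))*(-20 - 8*(-3 - 28)) + 437062 = 2*(-8*(-31))*(-20 - 8*(-31)) + 437062 = 2*248*(-20 + 248) + 437062 = 2*248*228 + 437062 = 113088 + 437062 = 550150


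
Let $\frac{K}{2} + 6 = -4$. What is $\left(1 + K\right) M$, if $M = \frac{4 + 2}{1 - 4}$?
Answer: $38$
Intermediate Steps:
$K = -20$ ($K = -12 + 2 \left(-4\right) = -12 - 8 = -20$)
$M = -2$ ($M = \frac{6}{-3} = 6 \left(- \frac{1}{3}\right) = -2$)
$\left(1 + K\right) M = \left(1 - 20\right) \left(-2\right) = \left(-19\right) \left(-2\right) = 38$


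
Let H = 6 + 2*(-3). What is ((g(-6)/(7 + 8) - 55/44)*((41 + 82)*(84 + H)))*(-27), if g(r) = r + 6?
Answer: 348705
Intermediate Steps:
H = 0 (H = 6 - 6 = 0)
g(r) = 6 + r
((g(-6)/(7 + 8) - 55/44)*((41 + 82)*(84 + H)))*(-27) = (((6 - 6)/(7 + 8) - 55/44)*((41 + 82)*(84 + 0)))*(-27) = ((0/15 - 55*1/44)*(123*84))*(-27) = ((0*(1/15) - 5/4)*10332)*(-27) = ((0 - 5/4)*10332)*(-27) = -5/4*10332*(-27) = -12915*(-27) = 348705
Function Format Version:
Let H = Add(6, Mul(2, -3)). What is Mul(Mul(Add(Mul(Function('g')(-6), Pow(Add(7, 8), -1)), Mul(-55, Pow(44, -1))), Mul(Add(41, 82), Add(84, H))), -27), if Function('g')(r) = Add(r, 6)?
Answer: 348705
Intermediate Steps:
H = 0 (H = Add(6, -6) = 0)
Function('g')(r) = Add(6, r)
Mul(Mul(Add(Mul(Function('g')(-6), Pow(Add(7, 8), -1)), Mul(-55, Pow(44, -1))), Mul(Add(41, 82), Add(84, H))), -27) = Mul(Mul(Add(Mul(Add(6, -6), Pow(Add(7, 8), -1)), Mul(-55, Pow(44, -1))), Mul(Add(41, 82), Add(84, 0))), -27) = Mul(Mul(Add(Mul(0, Pow(15, -1)), Mul(-55, Rational(1, 44))), Mul(123, 84)), -27) = Mul(Mul(Add(Mul(0, Rational(1, 15)), Rational(-5, 4)), 10332), -27) = Mul(Mul(Add(0, Rational(-5, 4)), 10332), -27) = Mul(Mul(Rational(-5, 4), 10332), -27) = Mul(-12915, -27) = 348705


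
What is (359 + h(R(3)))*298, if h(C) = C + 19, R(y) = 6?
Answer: 114432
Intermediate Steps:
h(C) = 19 + C
(359 + h(R(3)))*298 = (359 + (19 + 6))*298 = (359 + 25)*298 = 384*298 = 114432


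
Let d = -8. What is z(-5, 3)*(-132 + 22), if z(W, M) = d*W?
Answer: -4400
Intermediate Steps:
z(W, M) = -8*W
z(-5, 3)*(-132 + 22) = (-8*(-5))*(-132 + 22) = 40*(-110) = -4400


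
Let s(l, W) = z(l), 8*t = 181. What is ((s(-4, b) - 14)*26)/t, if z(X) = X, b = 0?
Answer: -3744/181 ≈ -20.685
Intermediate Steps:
t = 181/8 (t = (1/8)*181 = 181/8 ≈ 22.625)
s(l, W) = l
((s(-4, b) - 14)*26)/t = ((-4 - 14)*26)/(181/8) = 8*(-18*26)/181 = (8/181)*(-468) = -3744/181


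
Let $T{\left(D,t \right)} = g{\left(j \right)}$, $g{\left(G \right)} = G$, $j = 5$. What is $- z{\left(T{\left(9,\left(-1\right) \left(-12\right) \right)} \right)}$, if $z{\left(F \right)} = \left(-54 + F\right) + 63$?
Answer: $-14$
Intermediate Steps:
$T{\left(D,t \right)} = 5$
$z{\left(F \right)} = 9 + F$
$- z{\left(T{\left(9,\left(-1\right) \left(-12\right) \right)} \right)} = - (9 + 5) = \left(-1\right) 14 = -14$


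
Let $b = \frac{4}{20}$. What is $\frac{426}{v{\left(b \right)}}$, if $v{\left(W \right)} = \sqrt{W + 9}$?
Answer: $\frac{213 \sqrt{230}}{23} \approx 140.45$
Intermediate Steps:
$b = \frac{1}{5}$ ($b = 4 \cdot \frac{1}{20} = \frac{1}{5} \approx 0.2$)
$v{\left(W \right)} = \sqrt{9 + W}$
$\frac{426}{v{\left(b \right)}} = \frac{426}{\sqrt{9 + \frac{1}{5}}} = \frac{426}{\sqrt{\frac{46}{5}}} = \frac{426}{\frac{1}{5} \sqrt{230}} = 426 \frac{\sqrt{230}}{46} = \frac{213 \sqrt{230}}{23}$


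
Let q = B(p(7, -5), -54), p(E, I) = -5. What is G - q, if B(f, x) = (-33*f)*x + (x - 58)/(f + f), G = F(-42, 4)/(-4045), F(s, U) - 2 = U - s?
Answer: 35995598/4045 ≈ 8898.8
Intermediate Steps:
F(s, U) = 2 + U - s (F(s, U) = 2 + (U - s) = 2 + U - s)
G = -48/4045 (G = (2 + 4 - 1*(-42))/(-4045) = (2 + 4 + 42)*(-1/4045) = 48*(-1/4045) = -48/4045 ≈ -0.011866)
B(f, x) = (-58 + x)/(2*f) - 33*f*x (B(f, x) = -33*f*x + (-58 + x)/((2*f)) = -33*f*x + (-58 + x)*(1/(2*f)) = -33*f*x + (-58 + x)/(2*f) = (-58 + x)/(2*f) - 33*f*x)
q = -44494/5 (q = (½)*(-58 - 54 - 66*(-54)*(-5)²)/(-5) = (½)*(-⅕)*(-58 - 54 - 66*(-54)*25) = (½)*(-⅕)*(-58 - 54 + 89100) = (½)*(-⅕)*88988 = -44494/5 ≈ -8898.8)
G - q = -48/4045 - 1*(-44494/5) = -48/4045 + 44494/5 = 35995598/4045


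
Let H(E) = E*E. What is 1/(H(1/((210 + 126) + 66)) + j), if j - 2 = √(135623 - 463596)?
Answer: 52231867236/8565399059679649 - 26115852816*I*√327973/8565399059679649 ≈ 6.098e-6 - 0.0017461*I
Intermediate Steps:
j = 2 + I*√327973 (j = 2 + √(135623 - 463596) = 2 + √(-327973) = 2 + I*√327973 ≈ 2.0 + 572.69*I)
H(E) = E²
1/(H(1/((210 + 126) + 66)) + j) = 1/((1/((210 + 126) + 66))² + (2 + I*√327973)) = 1/((1/(336 + 66))² + (2 + I*√327973)) = 1/((1/402)² + (2 + I*√327973)) = 1/(1/161604 + (2 + I*√327973)) = 1/(323209/161604 + I*√327973)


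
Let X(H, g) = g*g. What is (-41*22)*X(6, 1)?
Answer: -902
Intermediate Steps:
X(H, g) = g**2
(-41*22)*X(6, 1) = -41*22*1**2 = -902*1 = -902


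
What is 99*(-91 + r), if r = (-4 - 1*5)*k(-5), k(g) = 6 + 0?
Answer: -14355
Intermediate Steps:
k(g) = 6
r = -54 (r = (-4 - 1*5)*6 = (-4 - 5)*6 = -9*6 = -54)
99*(-91 + r) = 99*(-91 - 54) = 99*(-145) = -14355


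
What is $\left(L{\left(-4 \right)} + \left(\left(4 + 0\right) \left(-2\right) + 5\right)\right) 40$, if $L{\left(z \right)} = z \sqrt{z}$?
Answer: $-120 - 320 i \approx -120.0 - 320.0 i$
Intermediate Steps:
$L{\left(z \right)} = z^{\frac{3}{2}}$
$\left(L{\left(-4 \right)} + \left(\left(4 + 0\right) \left(-2\right) + 5\right)\right) 40 = \left(\left(-4\right)^{\frac{3}{2}} + \left(\left(4 + 0\right) \left(-2\right) + 5\right)\right) 40 = \left(- 8 i + \left(4 \left(-2\right) + 5\right)\right) 40 = \left(- 8 i + \left(-8 + 5\right)\right) 40 = \left(- 8 i - 3\right) 40 = \left(-3 - 8 i\right) 40 = -120 - 320 i$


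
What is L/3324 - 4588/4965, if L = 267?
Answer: -4641619/5501220 ≈ -0.84374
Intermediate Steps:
L/3324 - 4588/4965 = 267/3324 - 4588/4965 = 267*(1/3324) - 4588*1/4965 = 89/1108 - 4588/4965 = -4641619/5501220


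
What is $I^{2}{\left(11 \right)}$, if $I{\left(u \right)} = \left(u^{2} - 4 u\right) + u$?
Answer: $7744$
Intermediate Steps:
$I{\left(u \right)} = u^{2} - 3 u$
$I^{2}{\left(11 \right)} = \left(11 \left(-3 + 11\right)\right)^{2} = \left(11 \cdot 8\right)^{2} = 88^{2} = 7744$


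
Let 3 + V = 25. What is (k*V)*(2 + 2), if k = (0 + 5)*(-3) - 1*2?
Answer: -1496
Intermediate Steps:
V = 22 (V = -3 + 25 = 22)
k = -17 (k = 5*(-3) - 2 = -15 - 2 = -17)
(k*V)*(2 + 2) = (-17*22)*(2 + 2) = -374*4 = -1496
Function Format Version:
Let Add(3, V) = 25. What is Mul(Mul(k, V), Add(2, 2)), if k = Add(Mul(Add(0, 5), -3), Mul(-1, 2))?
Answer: -1496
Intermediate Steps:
V = 22 (V = Add(-3, 25) = 22)
k = -17 (k = Add(Mul(5, -3), -2) = Add(-15, -2) = -17)
Mul(Mul(k, V), Add(2, 2)) = Mul(Mul(-17, 22), Add(2, 2)) = Mul(-374, 4) = -1496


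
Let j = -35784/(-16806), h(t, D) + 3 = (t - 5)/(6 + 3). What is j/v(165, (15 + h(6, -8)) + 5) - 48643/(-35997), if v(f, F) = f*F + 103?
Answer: 1196774406821/885165474063 ≈ 1.3520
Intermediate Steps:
h(t, D) = -32/9 + t/9 (h(t, D) = -3 + (t - 5)/(6 + 3) = -3 + (-5 + t)/9 = -3 + (-5 + t)*(⅑) = -3 + (-5/9 + t/9) = -32/9 + t/9)
j = 5964/2801 (j = -35784*(-1/16806) = 5964/2801 ≈ 2.1292)
v(f, F) = 103 + F*f (v(f, F) = F*f + 103 = 103 + F*f)
j/v(165, (15 + h(6, -8)) + 5) - 48643/(-35997) = 5964/(2801*(103 + ((15 + (-32/9 + (⅑)*6)) + 5)*165)) - 48643/(-35997) = 5964/(2801*(103 + ((15 + (-32/9 + ⅔)) + 5)*165)) - 48643*(-1/35997) = 5964/(2801*(103 + ((15 - 26/9) + 5)*165)) + 48643/35997 = 5964/(2801*(103 + (109/9 + 5)*165)) + 48643/35997 = 5964/(2801*(103 + (154/9)*165)) + 48643/35997 = 5964/(2801*(103 + 8470/3)) + 48643/35997 = 5964/(2801*(8779/3)) + 48643/35997 = (5964/2801)*(3/8779) + 48643/35997 = 17892/24589979 + 48643/35997 = 1196774406821/885165474063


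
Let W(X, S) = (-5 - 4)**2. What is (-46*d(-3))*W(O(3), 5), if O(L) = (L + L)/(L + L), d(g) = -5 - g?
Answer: 7452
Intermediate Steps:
O(L) = 1 (O(L) = (2*L)/((2*L)) = (2*L)*(1/(2*L)) = 1)
W(X, S) = 81 (W(X, S) = (-9)**2 = 81)
(-46*d(-3))*W(O(3), 5) = -46*(-5 - 1*(-3))*81 = -46*(-5 + 3)*81 = -46*(-2)*81 = 92*81 = 7452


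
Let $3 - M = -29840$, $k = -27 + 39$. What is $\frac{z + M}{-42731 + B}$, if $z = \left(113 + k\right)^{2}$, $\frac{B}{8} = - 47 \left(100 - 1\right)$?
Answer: $- \frac{45468}{79955} \approx -0.56867$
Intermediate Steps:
$k = 12$
$M = 29843$ ($M = 3 - -29840 = 3 + 29840 = 29843$)
$B = -37224$ ($B = 8 \left(- 47 \left(100 - 1\right)\right) = 8 \left(\left(-47\right) 99\right) = 8 \left(-4653\right) = -37224$)
$z = 15625$ ($z = \left(113 + 12\right)^{2} = 125^{2} = 15625$)
$\frac{z + M}{-42731 + B} = \frac{15625 + 29843}{-42731 - 37224} = \frac{45468}{-79955} = 45468 \left(- \frac{1}{79955}\right) = - \frac{45468}{79955}$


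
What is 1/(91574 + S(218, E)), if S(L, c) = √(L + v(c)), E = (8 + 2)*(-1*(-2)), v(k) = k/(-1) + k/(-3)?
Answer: 19623/1796956561 - √1722/25157391854 ≈ 1.0918e-5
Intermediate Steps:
v(k) = -4*k/3 (v(k) = k*(-1) + k*(-⅓) = -k - k/3 = -4*k/3)
E = 20 (E = 10*2 = 20)
S(L, c) = √(L - 4*c/3)
1/(91574 + S(218, E)) = 1/(91574 + √(-12*20 + 9*218)/3) = 1/(91574 + √(-240 + 1962)/3) = 1/(91574 + √1722/3)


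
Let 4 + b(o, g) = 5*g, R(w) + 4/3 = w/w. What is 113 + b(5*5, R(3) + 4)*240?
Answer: 3553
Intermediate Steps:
R(w) = -⅓ (R(w) = -4/3 + w/w = -4/3 + 1 = -⅓)
b(o, g) = -4 + 5*g
113 + b(5*5, R(3) + 4)*240 = 113 + (-4 + 5*(-⅓ + 4))*240 = 113 + (-4 + 5*(11/3))*240 = 113 + (-4 + 55/3)*240 = 113 + (43/3)*240 = 113 + 3440 = 3553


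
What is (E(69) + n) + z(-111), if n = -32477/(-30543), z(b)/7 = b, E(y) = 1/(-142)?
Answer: -3365350171/4337106 ≈ -775.94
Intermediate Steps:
E(y) = -1/142
z(b) = 7*b
n = 32477/30543 (n = -32477*(-1/30543) = 32477/30543 ≈ 1.0633)
(E(69) + n) + z(-111) = (-1/142 + 32477/30543) + 7*(-111) = 4581191/4337106 - 777 = -3365350171/4337106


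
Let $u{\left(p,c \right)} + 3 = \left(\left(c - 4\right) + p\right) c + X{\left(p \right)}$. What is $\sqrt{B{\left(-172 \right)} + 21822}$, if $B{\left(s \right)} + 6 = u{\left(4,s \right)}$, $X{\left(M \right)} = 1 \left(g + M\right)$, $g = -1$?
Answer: $10 \sqrt{514} \approx 226.72$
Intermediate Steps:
$X{\left(M \right)} = -1 + M$ ($X{\left(M \right)} = 1 \left(-1 + M\right) = -1 + M$)
$u{\left(p,c \right)} = -4 + p + c \left(-4 + c + p\right)$ ($u{\left(p,c \right)} = -3 + \left(\left(\left(c - 4\right) + p\right) c + \left(-1 + p\right)\right) = -3 + \left(\left(\left(-4 + c\right) + p\right) c + \left(-1 + p\right)\right) = -3 + \left(\left(-4 + c + p\right) c + \left(-1 + p\right)\right) = -3 + \left(c \left(-4 + c + p\right) + \left(-1 + p\right)\right) = -3 + \left(-1 + p + c \left(-4 + c + p\right)\right) = -4 + p + c \left(-4 + c + p\right)$)
$B{\left(s \right)} = -6 + s^{2}$ ($B{\left(s \right)} = -6 + \left(-4 + 4 + s^{2} - 4 s + s 4\right) = -6 + \left(-4 + 4 + s^{2} - 4 s + 4 s\right) = -6 + s^{2}$)
$\sqrt{B{\left(-172 \right)} + 21822} = \sqrt{\left(-6 + \left(-172\right)^{2}\right) + 21822} = \sqrt{\left(-6 + 29584\right) + 21822} = \sqrt{29578 + 21822} = \sqrt{51400} = 10 \sqrt{514}$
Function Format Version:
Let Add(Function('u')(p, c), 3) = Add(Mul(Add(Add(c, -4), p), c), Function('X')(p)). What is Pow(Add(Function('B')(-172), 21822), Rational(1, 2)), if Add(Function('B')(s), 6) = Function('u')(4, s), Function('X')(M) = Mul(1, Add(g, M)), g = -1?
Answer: Mul(10, Pow(514, Rational(1, 2))) ≈ 226.72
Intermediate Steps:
Function('X')(M) = Add(-1, M) (Function('X')(M) = Mul(1, Add(-1, M)) = Add(-1, M))
Function('u')(p, c) = Add(-4, p, Mul(c, Add(-4, c, p))) (Function('u')(p, c) = Add(-3, Add(Mul(Add(Add(c, -4), p), c), Add(-1, p))) = Add(-3, Add(Mul(Add(Add(-4, c), p), c), Add(-1, p))) = Add(-3, Add(Mul(Add(-4, c, p), c), Add(-1, p))) = Add(-3, Add(Mul(c, Add(-4, c, p)), Add(-1, p))) = Add(-3, Add(-1, p, Mul(c, Add(-4, c, p)))) = Add(-4, p, Mul(c, Add(-4, c, p))))
Function('B')(s) = Add(-6, Pow(s, 2)) (Function('B')(s) = Add(-6, Add(-4, 4, Pow(s, 2), Mul(-4, s), Mul(s, 4))) = Add(-6, Add(-4, 4, Pow(s, 2), Mul(-4, s), Mul(4, s))) = Add(-6, Pow(s, 2)))
Pow(Add(Function('B')(-172), 21822), Rational(1, 2)) = Pow(Add(Add(-6, Pow(-172, 2)), 21822), Rational(1, 2)) = Pow(Add(Add(-6, 29584), 21822), Rational(1, 2)) = Pow(Add(29578, 21822), Rational(1, 2)) = Pow(51400, Rational(1, 2)) = Mul(10, Pow(514, Rational(1, 2)))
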